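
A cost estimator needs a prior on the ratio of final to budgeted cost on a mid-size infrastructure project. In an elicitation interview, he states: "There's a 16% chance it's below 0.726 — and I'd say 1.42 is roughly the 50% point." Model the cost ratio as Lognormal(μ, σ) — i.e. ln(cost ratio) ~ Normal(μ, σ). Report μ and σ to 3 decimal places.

μ ≈ 0.351, σ ≈ 0.675

If T ~ Lognormal(μ,σ) then ln T ~ Normal(μ,σ), so the p-quantile of ln T is μ + z_p·σ.
ln(0.726) = -0.3202 and ln(1.42) = 0.3507; z_{0.16} = -0.9945, z_{0.5} = 0.
σ = (0.3507 − -0.3202)/(0 − (-0.9945)) = 0.675.
μ = -0.3202 − (-0.9945)·0.675 = 0.351.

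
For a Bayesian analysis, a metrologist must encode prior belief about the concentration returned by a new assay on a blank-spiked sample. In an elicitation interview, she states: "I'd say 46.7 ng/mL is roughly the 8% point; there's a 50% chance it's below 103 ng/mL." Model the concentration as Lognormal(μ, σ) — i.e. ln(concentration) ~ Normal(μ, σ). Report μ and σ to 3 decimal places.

μ ≈ 4.635, σ ≈ 0.563

If T ~ Lognormal(μ,σ) then ln T ~ Normal(μ,σ), so the p-quantile of ln T is μ + z_p·σ.
ln(46.7) = 3.844 and ln(103) = 4.635; z_{0.08} = -1.405, z_{0.5} = 0.
σ = (4.635 − 3.844)/(0 − (-1.405)) = 0.563.
μ = 3.844 − (-1.405)·0.563 = 4.635.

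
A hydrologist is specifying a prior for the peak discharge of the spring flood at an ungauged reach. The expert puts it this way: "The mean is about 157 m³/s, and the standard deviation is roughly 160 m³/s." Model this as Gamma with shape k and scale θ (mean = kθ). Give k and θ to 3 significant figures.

For Gamma(k, scale θ): mean = kθ, variance = kθ², so CV = 1/√k.
CV = SD/mean = 160/157 = 1.019, hence k = 1/CV² = 0.963.
Then θ = mean/k = 157/0.963 = 163.

k ≈ 0.963, θ ≈ 163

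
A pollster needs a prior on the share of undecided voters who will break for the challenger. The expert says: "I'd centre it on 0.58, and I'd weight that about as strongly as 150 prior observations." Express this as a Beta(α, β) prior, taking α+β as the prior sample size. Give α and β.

α = 87, β = 63

Under the effective-sample-size interpretation, Beta(α, β) has prior mean α/(α+β) and prior sample size α+β.
So α+β = 150 and α/(α+β) = 0.58, giving α = 0.58·150 = 87 and β = 150 − 87 = 63.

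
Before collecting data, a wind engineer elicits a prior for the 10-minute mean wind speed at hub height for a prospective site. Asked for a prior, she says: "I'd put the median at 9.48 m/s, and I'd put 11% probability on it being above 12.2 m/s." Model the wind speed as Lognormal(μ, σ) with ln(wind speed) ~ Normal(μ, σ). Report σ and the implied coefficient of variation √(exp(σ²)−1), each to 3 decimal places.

If T ~ Lognormal(μ,σ) then ln T ~ Normal(μ,σ), so the p-quantile of ln T is μ + z_p·σ.
ln(9.48) = 2.249 and ln(12.2) = 2.501; z_{0.5} = 0, z_{0.89} = 1.227.
σ = (2.501 − 2.249)/(1.227 − (0)) = 0.206.
μ = 2.249 − (0)·0.206 = 2.249.
CV = √(exp(σ²)−1) = √(exp(0.0423)−1) = 0.208.

σ ≈ 0.206, CV ≈ 0.208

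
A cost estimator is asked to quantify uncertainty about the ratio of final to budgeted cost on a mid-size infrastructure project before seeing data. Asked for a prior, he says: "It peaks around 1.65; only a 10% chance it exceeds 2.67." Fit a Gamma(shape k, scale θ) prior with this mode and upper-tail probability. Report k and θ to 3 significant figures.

Gamma(k,θ) with k>1 has mode (k−1)θ, so θ = 1.65/(k−1).
Need P(X < 2.67) = 0.9 with θ tied to k this way. Start at k = 2, θ = 1.65: P(X<2.67) ≈ 0.481.
Too low — raise k to concentrate. Iterating converges to k ≈ 9.12.
Then θ = 1.65/(9.12−1) ≈ 0.203.

k ≈ 9.12, θ ≈ 0.203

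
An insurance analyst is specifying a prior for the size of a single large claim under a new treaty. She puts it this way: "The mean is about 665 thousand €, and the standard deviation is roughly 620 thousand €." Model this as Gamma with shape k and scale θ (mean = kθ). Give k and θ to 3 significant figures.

k ≈ 1.15, θ ≈ 578

For Gamma(k, scale θ): mean = kθ, variance = kθ², so CV = 1/√k.
CV = SD/mean = 620/665 = 0.9323, hence k = 1/CV² = 1.15.
Then θ = mean/k = 665/1.15 = 578.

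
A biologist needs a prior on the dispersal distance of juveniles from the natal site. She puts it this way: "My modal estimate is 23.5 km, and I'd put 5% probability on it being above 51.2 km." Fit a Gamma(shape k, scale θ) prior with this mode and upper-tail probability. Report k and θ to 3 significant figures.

k ≈ 5.54, θ ≈ 5.18

Gamma(k,θ) with k>1 has mode (k−1)θ, so θ = 23.5/(k−1).
Need P(X < 51.2) = 0.95 with θ tied to k this way. Start at k = 2, θ = 23.5: P(X<51.2) ≈ 0.640.
Too low — raise k to concentrate. Iterating converges to k ≈ 5.54.
Then θ = 23.5/(5.54−1) ≈ 5.18.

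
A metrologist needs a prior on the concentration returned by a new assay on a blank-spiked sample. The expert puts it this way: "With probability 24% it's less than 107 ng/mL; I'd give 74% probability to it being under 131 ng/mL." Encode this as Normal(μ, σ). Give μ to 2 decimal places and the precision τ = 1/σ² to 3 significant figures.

For Normal(μ,σ), the p-quantile is μ + z_p·σ. Here z_{0.24} = -0.7063, z_{0.74} = 0.6433.
So 107 = μ − 0.7063σ and 131 = μ + 0.6433σ.
Subtracting: σ = (131 − 107)/(0.6433 − (-0.7063)) = 17.78.
Then μ = 107 − (-0.7063)·17.78 = 119.56.
Precision τ = 1/σ² = 1/17.78² = 0.00316.

μ = 119.56, τ = 0.00316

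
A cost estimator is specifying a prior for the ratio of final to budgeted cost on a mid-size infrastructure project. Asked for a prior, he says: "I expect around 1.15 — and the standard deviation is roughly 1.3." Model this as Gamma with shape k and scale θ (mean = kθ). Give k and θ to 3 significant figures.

k ≈ 0.783, θ ≈ 1.47

For Gamma(k, scale θ): mean = kθ, variance = kθ², so CV = 1/√k.
CV = SD/mean = 1.3/1.15 = 1.13, hence k = 1/CV² = 0.783.
Then θ = mean/k = 1.15/0.783 = 1.47.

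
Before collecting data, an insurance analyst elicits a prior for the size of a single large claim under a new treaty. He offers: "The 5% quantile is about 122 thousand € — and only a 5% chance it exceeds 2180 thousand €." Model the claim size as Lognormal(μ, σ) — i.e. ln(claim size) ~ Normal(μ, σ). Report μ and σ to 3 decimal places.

If T ~ Lognormal(μ,σ) then ln T ~ Normal(μ,σ), so the p-quantile of ln T is μ + z_p·σ.
ln(122) = 4.804 and ln(2180) = 7.687; z_{0.05} = -1.645, z_{0.95} = 1.645.
σ = (7.687 − 4.804)/(1.645 − (-1.645)) = 0.876.
μ = 4.804 − (-1.645)·0.876 = 6.246.

μ ≈ 6.246, σ ≈ 0.876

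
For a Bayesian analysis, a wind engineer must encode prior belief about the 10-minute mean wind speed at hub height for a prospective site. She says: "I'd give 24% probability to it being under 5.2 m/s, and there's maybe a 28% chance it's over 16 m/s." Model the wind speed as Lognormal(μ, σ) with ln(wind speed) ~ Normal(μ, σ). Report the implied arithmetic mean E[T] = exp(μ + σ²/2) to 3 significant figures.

E[T] ≈ 14.1 m/s

If T ~ Lognormal(μ,σ) then ln T ~ Normal(μ,σ), so the p-quantile of ln T is μ + z_p·σ.
ln(5.2) = 1.649 and ln(16) = 2.773; z_{0.24} = -0.7063, z_{0.72} = 0.5828.
σ = (2.773 − 1.649)/(0.5828 − (-0.7063)) = 0.872.
μ = 1.649 − (-0.7063)·0.872 = 2.264.
E[T] = exp(μ + σ²/2) = exp(2.264 + 0.3801) = 14.1 m/s.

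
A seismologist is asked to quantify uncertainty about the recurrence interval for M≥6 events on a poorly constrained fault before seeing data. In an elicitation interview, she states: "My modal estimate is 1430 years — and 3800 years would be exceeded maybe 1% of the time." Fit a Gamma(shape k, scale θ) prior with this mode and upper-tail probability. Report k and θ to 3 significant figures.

Gamma(k,θ) with k>1 has mode (k−1)θ, so θ = 1430/(k−1).
Need P(X < 3800) = 0.99 with θ tied to k this way. Start at k = 2, θ = 1430: P(X<3800) ≈ 0.743.
Too low — raise k to concentrate. Iterating converges to k ≈ 5.85.
Then θ = 1430/(5.85−1) ≈ 295.

k ≈ 5.85, θ ≈ 295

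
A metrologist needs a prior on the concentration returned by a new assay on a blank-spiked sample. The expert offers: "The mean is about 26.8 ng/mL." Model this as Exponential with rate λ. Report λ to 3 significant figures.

λ ≈ 0.0373

Exponential mean = 1/λ, so λ = 1/26.8 = 0.0373.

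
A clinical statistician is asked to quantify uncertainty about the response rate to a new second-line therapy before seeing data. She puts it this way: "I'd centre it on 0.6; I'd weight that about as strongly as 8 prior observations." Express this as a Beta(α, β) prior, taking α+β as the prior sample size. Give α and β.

α = 4.8, β = 3.2

Under the effective-sample-size interpretation, Beta(α, β) has prior mean α/(α+β) and prior sample size α+β.
So α+β = 8 and α/(α+β) = 0.6, giving α = 0.6·8 = 4.8 and β = 8 − 4.8 = 3.2.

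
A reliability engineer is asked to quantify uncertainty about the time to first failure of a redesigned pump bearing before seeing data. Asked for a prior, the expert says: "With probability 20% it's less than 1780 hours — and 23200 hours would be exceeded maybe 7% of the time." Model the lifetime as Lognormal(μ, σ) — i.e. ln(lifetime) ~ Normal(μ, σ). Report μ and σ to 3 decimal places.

μ ≈ 8.417, σ ≈ 1.108

If T ~ Lognormal(μ,σ) then ln T ~ Normal(μ,σ), so the p-quantile of ln T is μ + z_p·σ.
ln(1780) = 7.484 and ln(23200) = 10.05; z_{0.2} = -0.8416, z_{0.93} = 1.476.
σ = (10.05 − 7.484)/(1.476 − (-0.8416)) = 1.108.
μ = 7.484 − (-0.8416)·1.108 = 8.417.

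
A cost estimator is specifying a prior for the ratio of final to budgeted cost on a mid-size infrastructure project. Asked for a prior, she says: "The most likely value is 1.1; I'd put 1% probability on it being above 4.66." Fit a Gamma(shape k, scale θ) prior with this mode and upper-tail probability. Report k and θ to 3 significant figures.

Gamma(k,θ) with k>1 has mode (k−1)θ, so θ = 1.1/(k−1).
Need P(X < 4.66) = 0.99 with θ tied to k this way. Start at k = 2, θ = 1.1: P(X<4.66) ≈ 0.924.
Too low — raise k to concentrate. Iterating converges to k ≈ 2.97.
Then θ = 1.1/(2.97−1) ≈ 0.557.

k ≈ 2.97, θ ≈ 0.557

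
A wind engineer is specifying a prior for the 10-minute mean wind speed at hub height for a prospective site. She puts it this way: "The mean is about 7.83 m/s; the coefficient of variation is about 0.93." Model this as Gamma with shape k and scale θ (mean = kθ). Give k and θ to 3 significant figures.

k ≈ 1.16, θ ≈ 6.77

For Gamma(k, scale θ): mean = kθ, variance = kθ², so CV = 1/√k.
CV = 0.93, hence k = 1/CV² = 1.16.
Then θ = mean/k = 7.83/1.16 = 6.77.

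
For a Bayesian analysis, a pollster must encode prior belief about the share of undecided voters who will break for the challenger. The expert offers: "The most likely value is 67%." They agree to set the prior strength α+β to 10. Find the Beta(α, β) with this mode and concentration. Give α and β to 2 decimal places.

For α,β > 1 the Beta mode is (α−1)/(α+β−2). With α+β = 10, the mode is (α−1)/8.
Set (α−1)/8 = 0.67 → α = 1 + 0.67·8 = 6.36.
β = 10 − α = 3.64.

α = 6.36, β = 3.64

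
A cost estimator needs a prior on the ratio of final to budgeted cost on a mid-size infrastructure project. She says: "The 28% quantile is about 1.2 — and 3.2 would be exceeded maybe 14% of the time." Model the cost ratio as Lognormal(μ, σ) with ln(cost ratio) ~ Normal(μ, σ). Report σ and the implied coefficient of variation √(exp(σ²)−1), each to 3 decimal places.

If T ~ Lognormal(μ,σ) then ln T ~ Normal(μ,σ), so the p-quantile of ln T is μ + z_p·σ.
ln(1.2) = 0.1823 and ln(3.2) = 1.163; z_{0.28} = -0.5828, z_{0.86} = 1.08.
σ = (1.163 − 0.1823)/(1.08 − (-0.5828)) = 0.590.
μ = 0.1823 − (-0.5828)·0.590 = 0.526.
CV = √(exp(σ²)−1) = √(exp(0.3478)−1) = 0.645.

σ ≈ 0.590, CV ≈ 0.645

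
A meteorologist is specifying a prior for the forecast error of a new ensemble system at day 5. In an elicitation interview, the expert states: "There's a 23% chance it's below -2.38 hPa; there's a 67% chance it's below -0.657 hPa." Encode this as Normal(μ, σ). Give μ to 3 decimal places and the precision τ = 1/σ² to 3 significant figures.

μ = -1.300, τ = 0.468

For Normal(μ,σ), the p-quantile is μ + z_p·σ. Here z_{0.23} = -0.7388, z_{0.67} = 0.4399.
So -2.38 = μ − 0.7388σ and -0.657 = μ + 0.4399σ.
Subtracting: σ = (-0.657 − -2.38)/(0.4399 − (-0.7388)) = 1.462.
Then μ = -2.38 − (-0.7388)·1.462 = -1.300.
Precision τ = 1/σ² = 1/1.462² = 0.468.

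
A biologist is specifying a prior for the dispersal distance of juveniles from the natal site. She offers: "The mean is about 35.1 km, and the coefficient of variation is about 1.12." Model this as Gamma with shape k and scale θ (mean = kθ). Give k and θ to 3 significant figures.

For Gamma(k, scale θ): mean = kθ, variance = kθ², so CV = 1/√k.
CV = 1.12, hence k = 1/CV² = 0.797.
Then θ = mean/k = 35.1/0.797 = 44.

k ≈ 0.797, θ ≈ 44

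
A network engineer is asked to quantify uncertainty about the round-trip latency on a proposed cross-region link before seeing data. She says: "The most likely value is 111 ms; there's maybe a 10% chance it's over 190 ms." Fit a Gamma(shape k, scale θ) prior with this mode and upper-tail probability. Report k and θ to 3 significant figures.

k ≈ 7.56, θ ≈ 16.9

Gamma(k,θ) with k>1 has mode (k−1)θ, so θ = 111/(k−1).
Need P(X < 190) = 0.9 with θ tied to k this way. Start at k = 2, θ = 111: P(X<190) ≈ 0.510.
Too low — raise k to concentrate. Iterating converges to k ≈ 7.56.
Then θ = 111/(7.56−1) ≈ 16.9.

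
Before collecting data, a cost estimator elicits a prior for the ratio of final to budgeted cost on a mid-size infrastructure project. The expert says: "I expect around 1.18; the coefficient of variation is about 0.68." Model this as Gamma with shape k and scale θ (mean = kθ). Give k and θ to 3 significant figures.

k ≈ 2.16, θ ≈ 0.546

For Gamma(k, scale θ): mean = kθ, variance = kθ², so CV = 1/√k.
CV = 0.68, hence k = 1/CV² = 2.16.
Then θ = mean/k = 1.18/2.16 = 0.546.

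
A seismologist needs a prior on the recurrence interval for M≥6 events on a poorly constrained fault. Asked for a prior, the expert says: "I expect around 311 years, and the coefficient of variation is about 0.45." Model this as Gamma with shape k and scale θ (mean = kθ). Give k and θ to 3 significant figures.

k ≈ 4.94, θ ≈ 63

For Gamma(k, scale θ): mean = kθ, variance = kθ², so CV = 1/√k.
CV = 0.45, hence k = 1/CV² = 4.94.
Then θ = mean/k = 311/4.94 = 63.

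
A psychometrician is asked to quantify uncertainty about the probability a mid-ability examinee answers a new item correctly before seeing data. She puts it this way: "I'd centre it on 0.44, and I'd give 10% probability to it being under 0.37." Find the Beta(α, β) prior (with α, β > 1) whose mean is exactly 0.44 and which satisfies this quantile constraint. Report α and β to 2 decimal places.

α ≈ 35.86, β ≈ 45.64

With mean 0.44 fixed, write α = 0.44s, β = 0.56s where s = α+β.
Need P(θ < 0.37) = 0.1 under Beta(0.44s, 0.56s). Normal approximation: (q−m)/√(m(1−m)/s) ≈ z_{0.1} = -1.28, so s ≈ 0.44·0.56·(-1.28)²/(0.37−0.44)² = 82.6.
At s = 82.6: P(θ<0.37) ≈ 0.098. Adjusting to match 0.1 gives s ≈ 81.49.
So α = 0.44·81.49 ≈ 35.86, β = 0.56·81.49 ≈ 45.64.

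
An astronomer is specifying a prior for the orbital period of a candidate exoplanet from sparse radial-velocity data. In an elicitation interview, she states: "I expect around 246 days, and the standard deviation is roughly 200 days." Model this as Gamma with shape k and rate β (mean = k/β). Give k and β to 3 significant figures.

k ≈ 1.51, β ≈ 0.00615

For Gamma(k, rate β): mean = k/β, variance = k/β², so CV = 1/√k.
CV = SD/mean = 200/246 = 0.813, hence k = 1/CV² = 1.51.
Then β = k/mean = 1.51/246 = 0.00615.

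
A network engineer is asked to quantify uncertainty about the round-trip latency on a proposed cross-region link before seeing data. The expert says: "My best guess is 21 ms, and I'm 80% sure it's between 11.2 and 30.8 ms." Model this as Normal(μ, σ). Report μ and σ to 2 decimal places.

A symmetric 80% interval runs μ ± z·σ with z = 1.282.
Half-width = 9.8, so σ = 9.8/1.282 = 7.65.
μ is the stated best guess, 21.00.

μ = 21.00, σ = 7.65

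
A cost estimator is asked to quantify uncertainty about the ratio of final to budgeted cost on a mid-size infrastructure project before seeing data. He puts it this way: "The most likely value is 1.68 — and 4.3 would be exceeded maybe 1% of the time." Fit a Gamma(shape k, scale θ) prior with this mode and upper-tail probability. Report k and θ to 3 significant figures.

Gamma(k,θ) with k>1 has mode (k−1)θ, so θ = 1.68/(k−1).
Need P(X < 4.3) = 0.99 with θ tied to k this way. Start at k = 2, θ = 1.68: P(X<4.3) ≈ 0.725.
Too low — raise k to concentrate. Iterating converges to k ≈ 6.29.
Then θ = 1.68/(6.29−1) ≈ 0.318.

k ≈ 6.29, θ ≈ 0.318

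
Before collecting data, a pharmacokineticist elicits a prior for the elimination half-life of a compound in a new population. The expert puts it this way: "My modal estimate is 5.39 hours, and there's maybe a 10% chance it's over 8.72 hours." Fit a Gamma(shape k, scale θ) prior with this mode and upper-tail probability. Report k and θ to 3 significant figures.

k ≈ 9.13, θ ≈ 0.663

Gamma(k,θ) with k>1 has mode (k−1)θ, so θ = 5.39/(k−1).
Need P(X < 8.72) = 0.9 with θ tied to k this way. Start at k = 2, θ = 5.39: P(X<8.72) ≈ 0.481.
Too low — raise k to concentrate. Iterating converges to k ≈ 9.13.
Then θ = 5.39/(9.13−1) ≈ 0.663.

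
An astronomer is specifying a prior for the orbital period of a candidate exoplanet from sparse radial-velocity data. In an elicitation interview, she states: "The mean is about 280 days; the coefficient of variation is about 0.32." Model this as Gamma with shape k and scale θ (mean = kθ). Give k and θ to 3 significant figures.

k ≈ 9.77, θ ≈ 28.7

For Gamma(k, scale θ): mean = kθ, variance = kθ², so CV = 1/√k.
CV = 0.32, hence k = 1/CV² = 9.77.
Then θ = mean/k = 280/9.77 = 28.7.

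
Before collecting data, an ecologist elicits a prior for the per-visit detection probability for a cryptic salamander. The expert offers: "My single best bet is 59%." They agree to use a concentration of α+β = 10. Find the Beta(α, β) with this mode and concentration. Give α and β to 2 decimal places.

For α,β > 1 the Beta mode is (α−1)/(α+β−2). With α+β = 10, the mode is (α−1)/8.
Set (α−1)/8 = 0.59 → α = 1 + 0.59·8 = 5.72.
β = 10 − α = 4.28.

α = 5.72, β = 4.28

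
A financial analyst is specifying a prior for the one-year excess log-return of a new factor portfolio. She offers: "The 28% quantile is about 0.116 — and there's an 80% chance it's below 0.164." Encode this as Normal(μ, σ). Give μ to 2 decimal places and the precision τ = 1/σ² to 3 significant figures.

The p-quantile of Normal(μ,σ) is μ + z_p·σ, with z_{0.28} = -0.5828 and z_{0.8} = 0.8416.
Eliminate σ: μ = (z₂·x₁ − z₁·x₂)/(z₂ − z₁) = (0.8416·0.116 − (-0.5828)·0.164)/1.424 = 0.14.
Then σ = (x₂ − x₁)/(z₂ − z₁) = (0.164 − 0.116)/1.424 = 0.03.
Precision τ = 1/σ² = 1/0.0337² = 881.

μ = 0.14, τ = 881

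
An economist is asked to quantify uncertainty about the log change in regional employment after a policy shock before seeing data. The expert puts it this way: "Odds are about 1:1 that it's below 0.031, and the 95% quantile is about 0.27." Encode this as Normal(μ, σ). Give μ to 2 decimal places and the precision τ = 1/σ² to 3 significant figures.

The p-quantile of Normal(μ,σ) is μ + z_p·σ, with z_{0.5} = 0 and z_{0.95} = 1.645.
Eliminate σ: μ = (z₂·x₁ − z₁·x₂)/(z₂ − z₁) = (1.645·0.031 − (0)·0.27)/1.645 = 0.03.
Then σ = (x₂ − x₁)/(z₂ − z₁) = (0.27 − 0.031)/1.645 = 0.15.
Precision τ = 1/σ² = 1/0.1453² = 47.4.

μ = 0.03, τ = 47.4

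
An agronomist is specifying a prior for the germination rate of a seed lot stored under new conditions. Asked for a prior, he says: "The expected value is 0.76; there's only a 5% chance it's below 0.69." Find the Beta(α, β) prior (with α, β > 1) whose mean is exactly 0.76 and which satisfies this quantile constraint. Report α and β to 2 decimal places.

With mean 0.76 fixed, write α = 0.76s, β = 0.24s where s = α+β.
Need P(θ < 0.69) = 0.05 under Beta(0.76s, 0.24s). Normal approximation: (q−m)/√(m(1−m)/s) ≈ z_{0.05} = -1.64, so s ≈ 0.76·0.24·(-1.64)²/(0.69−0.76)² = 100.7.
At s = 100.7: P(θ<0.69) ≈ 0.056. Adjusting to match 0.05 gives s ≈ 107.90.
So α = 0.76·107.90 ≈ 82.01, β = 0.24·107.90 ≈ 25.90.

α ≈ 82.01, β ≈ 25.90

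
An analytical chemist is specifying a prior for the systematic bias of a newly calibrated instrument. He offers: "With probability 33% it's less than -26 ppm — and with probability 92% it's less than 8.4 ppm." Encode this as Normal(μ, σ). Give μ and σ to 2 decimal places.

The p-quantile of Normal(μ,σ) is μ + z_p·σ, with z_{0.33} = -0.4399 and z_{0.92} = 1.405.
Eliminate σ: μ = (z₂·x₁ − z₁·x₂)/(z₂ − z₁) = (1.405·-26 − (-0.4399)·8.4)/1.845 = -17.80.
Then σ = (x₂ − x₁)/(z₂ − z₁) = (8.4 − -26)/1.845 = 18.65.

μ = -17.80, σ = 18.65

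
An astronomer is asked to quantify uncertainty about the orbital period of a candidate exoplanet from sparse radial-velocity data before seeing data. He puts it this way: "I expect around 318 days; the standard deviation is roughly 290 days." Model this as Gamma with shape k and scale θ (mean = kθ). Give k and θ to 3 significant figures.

k ≈ 1.2, θ ≈ 264

For Gamma(k, scale θ): mean = kθ, variance = kθ², so CV = 1/√k.
CV = SD/mean = 290/318 = 0.9119, hence k = 1/CV² = 1.2.
Then θ = mean/k = 318/1.2 = 264.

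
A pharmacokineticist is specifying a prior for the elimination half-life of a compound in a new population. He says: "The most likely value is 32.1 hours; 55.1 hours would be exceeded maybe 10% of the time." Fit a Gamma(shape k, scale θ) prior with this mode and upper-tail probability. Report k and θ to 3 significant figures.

Gamma(k,θ) with k>1 has mode (k−1)θ, so θ = 32.1/(k−1).
Need P(X < 55.1) = 0.9 with θ tied to k this way. Start at k = 2, θ = 32.1: P(X<55.1) ≈ 0.512.
Too low — raise k to concentrate. Iterating converges to k ≈ 7.49.
Then θ = 32.1/(7.49−1) ≈ 4.94.

k ≈ 7.49, θ ≈ 4.94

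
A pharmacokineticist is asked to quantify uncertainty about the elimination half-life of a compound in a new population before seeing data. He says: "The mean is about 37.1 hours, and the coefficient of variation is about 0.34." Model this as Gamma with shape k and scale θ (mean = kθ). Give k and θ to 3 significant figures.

k ≈ 8.65, θ ≈ 4.29

For Gamma(k, scale θ): mean = kθ, variance = kθ², so CV = 1/√k.
CV = 0.34, hence k = 1/CV² = 8.65.
Then θ = mean/k = 37.1/8.65 = 4.29.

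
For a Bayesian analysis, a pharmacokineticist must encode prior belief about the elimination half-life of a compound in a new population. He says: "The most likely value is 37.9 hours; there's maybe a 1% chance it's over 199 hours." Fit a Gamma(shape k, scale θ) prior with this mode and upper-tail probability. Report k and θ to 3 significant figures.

k ≈ 2.4, θ ≈ 27

Gamma(k,θ) with k>1 has mode (k−1)θ, so θ = 37.9/(k−1).
Need P(X < 199) = 0.99 with θ tied to k this way. Start at k = 2, θ = 37.9: P(X<199) ≈ 0.967.
Too low — raise k to concentrate. Iterating converges to k ≈ 2.4.
Then θ = 37.9/(2.4−1) ≈ 27.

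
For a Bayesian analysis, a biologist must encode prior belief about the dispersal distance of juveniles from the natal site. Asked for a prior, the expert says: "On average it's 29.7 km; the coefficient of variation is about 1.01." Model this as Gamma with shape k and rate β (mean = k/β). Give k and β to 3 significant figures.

k ≈ 0.98, β ≈ 0.033

For Gamma(k, rate β): mean = k/β, variance = k/β², so CV = 1/√k.
CV = 1.01, hence k = 1/CV² = 0.98.
Then β = k/mean = 0.98/29.7 = 0.033.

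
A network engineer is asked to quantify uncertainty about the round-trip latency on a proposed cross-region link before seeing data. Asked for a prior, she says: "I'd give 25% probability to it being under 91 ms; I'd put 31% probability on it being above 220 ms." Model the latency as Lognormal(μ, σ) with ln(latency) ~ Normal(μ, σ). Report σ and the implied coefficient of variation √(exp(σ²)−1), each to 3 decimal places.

If T ~ Lognormal(μ,σ) then ln T ~ Normal(μ,σ), so the p-quantile of ln T is μ + z_p·σ.
ln(91) = 4.511 and ln(220) = 5.394; z_{0.25} = -0.6745, z_{0.69} = 0.4959.
σ = (5.394 − 4.511)/(0.4959 − (-0.6745)) = 0.754.
μ = 4.511 − (-0.6745)·0.754 = 5.020.
CV = √(exp(σ²)−1) = √(exp(0.5689)−1) = 0.875.

σ ≈ 0.754, CV ≈ 0.875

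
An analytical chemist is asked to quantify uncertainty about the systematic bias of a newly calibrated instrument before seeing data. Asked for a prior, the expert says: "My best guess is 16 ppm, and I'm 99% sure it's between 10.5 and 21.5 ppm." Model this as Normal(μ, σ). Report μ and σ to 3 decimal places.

μ = 16.000, σ = 2.135

A symmetric 99% interval runs μ ± z·σ with z = 2.576.
Half-width = 5.5, so σ = 5.5/2.576 = 2.135.
μ is the stated best guess, 16.000.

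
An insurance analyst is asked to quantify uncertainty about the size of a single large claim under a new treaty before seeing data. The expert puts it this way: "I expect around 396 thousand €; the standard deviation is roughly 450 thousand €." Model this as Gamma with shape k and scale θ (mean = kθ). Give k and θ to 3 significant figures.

k ≈ 0.774, θ ≈ 511

For Gamma(k, scale θ): mean = kθ, variance = kθ², so CV = 1/√k.
CV = SD/mean = 450/396 = 1.136, hence k = 1/CV² = 0.774.
Then θ = mean/k = 396/0.774 = 511.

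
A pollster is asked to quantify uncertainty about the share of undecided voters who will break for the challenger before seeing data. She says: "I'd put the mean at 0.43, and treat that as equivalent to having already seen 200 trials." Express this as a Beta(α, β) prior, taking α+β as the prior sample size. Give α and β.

α = 86, β = 114

Under the effective-sample-size interpretation, Beta(α, β) has prior mean α/(α+β) and prior sample size α+β.
So α+β = 200 and α/(α+β) = 0.43, giving α = 0.43·200 = 86 and β = 200 − 86 = 114.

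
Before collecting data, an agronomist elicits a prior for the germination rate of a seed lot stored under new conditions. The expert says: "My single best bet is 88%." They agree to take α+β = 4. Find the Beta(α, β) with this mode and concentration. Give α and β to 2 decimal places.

For α,β > 1 the Beta mode is (α−1)/(α+β−2). With α+β = 4, the mode is (α−1)/2.
Set (α−1)/2 = 0.88 → α = 1 + 0.88·2 = 2.76.
β = 4 − α = 1.24.

α = 2.76, β = 1.24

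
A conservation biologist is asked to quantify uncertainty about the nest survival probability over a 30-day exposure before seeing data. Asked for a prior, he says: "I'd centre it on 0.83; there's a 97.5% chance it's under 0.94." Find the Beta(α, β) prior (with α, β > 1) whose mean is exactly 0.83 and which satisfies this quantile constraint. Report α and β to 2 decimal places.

α ≈ 24.58, β ≈ 5.03

With mean 0.83 fixed, write α = 0.83s, β = 0.17s where s = α+β.
Need P(θ < 0.94) = 0.975 under Beta(0.83s, 0.17s). Normal approximation: (q−m)/√(m(1−m)/s) ≈ z_{0.975} = 1.96, so s ≈ 0.83·0.17·(1.96)²/(0.94−0.83)² = 44.8.
At s = 44.8: P(θ<0.94) ≈ 0.993. Adjusting to match 0.975 gives s ≈ 29.61.
So α = 0.83·29.61 ≈ 24.58, β = 0.17·29.61 ≈ 5.03.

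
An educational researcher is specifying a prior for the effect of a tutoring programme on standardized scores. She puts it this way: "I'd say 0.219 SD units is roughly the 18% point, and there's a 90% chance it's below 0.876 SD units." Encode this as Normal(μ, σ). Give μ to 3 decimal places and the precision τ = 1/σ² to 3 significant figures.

μ = 0.493, τ = 11.2

For Normal(μ,σ), the p-quantile is μ + z_p·σ. Here z_{0.18} = -0.9154, z_{0.9} = 1.282.
So 0.219 = μ − 0.9154σ and 0.876 = μ + 1.282σ.
Subtracting: σ = (0.876 − 0.219)/(1.282 − (-0.9154)) = 0.299.
Then μ = 0.219 − (-0.9154)·0.299 = 0.493.
Precision τ = 1/σ² = 1/0.2991² = 11.2.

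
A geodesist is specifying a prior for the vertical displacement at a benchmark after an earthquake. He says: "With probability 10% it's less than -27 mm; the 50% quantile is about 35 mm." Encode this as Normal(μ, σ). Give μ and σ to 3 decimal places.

For Normal(μ,σ), the p-quantile is μ + z_p·σ. Here z_{0.1} = -1.282, z_{0.5} = 0.
So -27 = μ − 1.282σ and 35 = μ + 0σ.
Subtracting: σ = (35 − -27)/(0 − (-1.282)) = 48.379.
Then μ = -27 − (-1.282)·48.379 = 35.000.

μ = 35.000, σ = 48.379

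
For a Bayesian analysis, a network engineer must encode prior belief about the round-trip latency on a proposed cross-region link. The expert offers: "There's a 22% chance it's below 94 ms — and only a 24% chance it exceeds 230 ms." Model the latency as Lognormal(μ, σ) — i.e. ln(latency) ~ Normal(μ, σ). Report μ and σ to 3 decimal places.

μ ≈ 5.011, σ ≈ 0.605

If T ~ Lognormal(μ,σ) then ln T ~ Normal(μ,σ), so the p-quantile of ln T is μ + z_p·σ.
ln(94) = 4.543 and ln(230) = 5.438; z_{0.22} = -0.7722, z_{0.76} = 0.7063.
σ = (5.438 − 4.543)/(0.7063 − (-0.7722)) = 0.605.
μ = 4.543 − (-0.7722)·0.605 = 5.011.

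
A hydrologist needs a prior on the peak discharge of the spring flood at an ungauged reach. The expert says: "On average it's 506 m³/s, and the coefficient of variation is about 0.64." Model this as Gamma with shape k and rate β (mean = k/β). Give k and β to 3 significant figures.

k ≈ 2.44, β ≈ 0.00482

For Gamma(k, rate β): mean = k/β, variance = k/β², so CV = 1/√k.
CV = 0.64, hence k = 1/CV² = 2.44.
Then β = k/mean = 2.44/506 = 0.00482.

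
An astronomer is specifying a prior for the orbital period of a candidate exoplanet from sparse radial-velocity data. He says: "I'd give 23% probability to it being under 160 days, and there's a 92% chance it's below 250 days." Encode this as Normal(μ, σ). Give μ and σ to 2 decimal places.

μ = 191.02, σ = 41.98

For Normal(μ,σ), the p-quantile is μ + z_p·σ. Here z_{0.23} = -0.7388, z_{0.92} = 1.405.
So 160 = μ − 0.7388σ and 250 = μ + 1.405σ.
Subtracting: σ = (250 − 160)/(1.405 − (-0.7388)) = 41.98.
Then μ = 160 − (-0.7388)·41.98 = 191.02.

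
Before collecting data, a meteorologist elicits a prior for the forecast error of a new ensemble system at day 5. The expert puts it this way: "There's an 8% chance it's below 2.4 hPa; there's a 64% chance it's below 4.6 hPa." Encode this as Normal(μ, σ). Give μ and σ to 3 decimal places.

μ = 4.153, σ = 1.247

For Normal(μ,σ), the p-quantile is μ + z_p·σ. Here z_{0.08} = -1.405, z_{0.64} = 0.3585.
So 2.4 = μ − 1.405σ and 4.6 = μ + 0.3585σ.
Subtracting: σ = (4.6 − 2.4)/(0.3585 − (-1.405)) = 1.247.
Then μ = 2.4 − (-1.405)·1.247 = 4.153.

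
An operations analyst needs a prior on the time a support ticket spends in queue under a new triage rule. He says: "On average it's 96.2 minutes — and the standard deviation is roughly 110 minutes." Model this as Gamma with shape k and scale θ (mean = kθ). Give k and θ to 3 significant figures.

For Gamma(k, scale θ): mean = kθ, variance = kθ², so CV = 1/√k.
CV = SD/mean = 110/96.2 = 1.143, hence k = 1/CV² = 0.765.
Then θ = mean/k = 96.2/0.765 = 126.

k ≈ 0.765, θ ≈ 126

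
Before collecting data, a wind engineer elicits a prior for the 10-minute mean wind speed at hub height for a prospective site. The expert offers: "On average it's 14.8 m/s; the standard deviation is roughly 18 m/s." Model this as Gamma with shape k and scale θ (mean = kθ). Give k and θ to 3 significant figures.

k ≈ 0.676, θ ≈ 21.9

For Gamma(k, scale θ): mean = kθ, variance = kθ², so CV = 1/√k.
CV = SD/mean = 18/14.8 = 1.216, hence k = 1/CV² = 0.676.
Then θ = mean/k = 14.8/0.676 = 21.9.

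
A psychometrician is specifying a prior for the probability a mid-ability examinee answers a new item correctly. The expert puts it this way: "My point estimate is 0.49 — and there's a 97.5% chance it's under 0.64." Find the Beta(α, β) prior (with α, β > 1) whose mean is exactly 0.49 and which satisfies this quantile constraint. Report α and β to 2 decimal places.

α ≈ 20.32, β ≈ 21.15

With mean 0.49 fixed, write α = 0.49s, β = 0.51s where s = α+β.
Need P(θ < 0.64) = 0.975 under Beta(0.49s, 0.51s). Normal approximation: (q−m)/√(m(1−m)/s) ≈ z_{0.975} = 1.96, so s ≈ 0.49·0.51·(1.96)²/(0.64−0.49)² = 42.7.
At s = 42.7: P(θ<0.64) ≈ 0.977. Adjusting to match 0.975 gives s ≈ 41.47.
So α = 0.49·41.47 ≈ 20.32, β = 0.51·41.47 ≈ 21.15.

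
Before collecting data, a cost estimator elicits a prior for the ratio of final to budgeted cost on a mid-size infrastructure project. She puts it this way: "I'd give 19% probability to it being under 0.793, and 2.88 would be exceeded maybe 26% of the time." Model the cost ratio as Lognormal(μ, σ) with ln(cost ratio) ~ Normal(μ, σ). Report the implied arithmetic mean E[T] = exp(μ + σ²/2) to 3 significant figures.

E[T] ≈ 2.39

If T ~ Lognormal(μ,σ) then ln T ~ Normal(μ,σ), so the p-quantile of ln T is μ + z_p·σ.
ln(0.793) = -0.2319 and ln(2.88) = 1.058; z_{0.19} = -0.8779, z_{0.74} = 0.6433.
σ = (1.058 − -0.2319)/(0.6433 − (-0.8779)) = 0.848.
μ = -0.2319 − (-0.8779)·0.848 = 0.512.
E[T] = exp(μ + σ²/2) = exp(0.512 + 0.3594) = 2.39.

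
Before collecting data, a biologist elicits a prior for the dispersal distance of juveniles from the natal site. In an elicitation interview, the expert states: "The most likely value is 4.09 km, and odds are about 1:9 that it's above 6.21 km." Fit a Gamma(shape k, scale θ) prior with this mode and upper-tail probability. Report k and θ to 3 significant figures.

Gamma(k,θ) with k>1 has mode (k−1)θ, so θ = 4.09/(k−1).
Need P(X < 6.21) = 0.9 with θ tied to k this way. Start at k = 2, θ = 4.09: P(X<6.21) ≈ 0.448.
Too low — raise k to concentrate. Iterating converges to k ≈ 11.7.
Then θ = 4.09/(11.7−1) ≈ 0.383.

k ≈ 11.7, θ ≈ 0.383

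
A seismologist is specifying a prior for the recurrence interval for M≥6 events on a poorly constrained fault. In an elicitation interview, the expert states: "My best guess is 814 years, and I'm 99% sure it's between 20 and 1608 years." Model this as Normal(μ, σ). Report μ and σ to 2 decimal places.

A symmetric 99% interval runs μ ± z·σ with z = 2.576.
Half-width = 794, so σ = 794/2.576 = 308.25.
μ is the stated best guess, 814.00.

μ = 814.00, σ = 308.25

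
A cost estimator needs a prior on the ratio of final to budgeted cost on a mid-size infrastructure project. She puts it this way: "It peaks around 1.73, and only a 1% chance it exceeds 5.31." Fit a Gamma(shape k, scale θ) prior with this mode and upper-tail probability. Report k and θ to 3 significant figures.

k ≈ 4.56, θ ≈ 0.486

Gamma(k,θ) with k>1 has mode (k−1)θ, so θ = 1.73/(k−1).
Need P(X < 5.31) = 0.99 with θ tied to k this way. Start at k = 2, θ = 1.73: P(X<5.31) ≈ 0.811.
Too low — raise k to concentrate. Iterating converges to k ≈ 4.56.
Then θ = 1.73/(4.56−1) ≈ 0.486.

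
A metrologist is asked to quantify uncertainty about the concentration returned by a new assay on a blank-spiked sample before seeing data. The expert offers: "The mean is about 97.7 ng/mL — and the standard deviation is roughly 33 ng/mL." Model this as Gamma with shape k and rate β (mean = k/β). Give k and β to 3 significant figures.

For Gamma(k, rate β): mean = k/β, variance = k/β², so CV = 1/√k.
CV = SD/mean = 33/97.7 = 0.3378, hence k = 1/CV² = 8.77.
Then β = k/mean = 8.77/97.7 = 0.0897.

k ≈ 8.77, β ≈ 0.0897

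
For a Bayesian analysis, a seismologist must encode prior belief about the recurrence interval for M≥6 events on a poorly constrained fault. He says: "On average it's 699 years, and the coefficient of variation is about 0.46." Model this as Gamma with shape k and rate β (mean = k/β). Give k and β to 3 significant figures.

For Gamma(k, rate β): mean = k/β, variance = k/β², so CV = 1/√k.
CV = 0.46, hence k = 1/CV² = 4.73.
Then β = k/mean = 4.73/699 = 0.00676.

k ≈ 4.73, β ≈ 0.00676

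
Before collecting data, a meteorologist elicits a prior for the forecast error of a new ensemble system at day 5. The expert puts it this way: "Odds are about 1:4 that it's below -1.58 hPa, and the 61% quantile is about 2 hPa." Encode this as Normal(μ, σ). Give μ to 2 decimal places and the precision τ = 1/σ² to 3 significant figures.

The p-quantile of Normal(μ,σ) is μ + z_p·σ, with z_{0.2} = -0.8416 and z_{0.61} = 0.2793.
Eliminate σ: μ = (z₂·x₁ − z₁·x₂)/(z₂ − z₁) = (0.2793·-1.58 − (-0.8416)·2)/1.121 = 1.11.
Then σ = (x₂ − x₁)/(z₂ − z₁) = (2 − -1.58)/1.121 = 3.19.
Precision τ = 1/σ² = 1/3.194² = 0.098.

μ = 1.11, τ = 0.098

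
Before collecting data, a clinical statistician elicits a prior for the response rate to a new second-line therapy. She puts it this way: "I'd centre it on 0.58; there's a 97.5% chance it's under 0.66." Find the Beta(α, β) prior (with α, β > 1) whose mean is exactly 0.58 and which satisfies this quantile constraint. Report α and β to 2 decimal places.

α ≈ 81.73, β ≈ 59.18

With mean 0.58 fixed, write α = 0.58s, β = 0.42s where s = α+β.
Need P(θ < 0.66) = 0.975 under Beta(0.58s, 0.42s). Normal approximation: (q−m)/√(m(1−m)/s) ≈ z_{0.975} = 1.96, so s ≈ 0.58·0.42·(1.96)²/(0.66−0.58)² = 146.2.
At s = 146.2: P(θ<0.66) ≈ 0.977. Adjusting to match 0.975 gives s ≈ 140.91.
So α = 0.58·140.91 ≈ 81.73, β = 0.42·140.91 ≈ 59.18.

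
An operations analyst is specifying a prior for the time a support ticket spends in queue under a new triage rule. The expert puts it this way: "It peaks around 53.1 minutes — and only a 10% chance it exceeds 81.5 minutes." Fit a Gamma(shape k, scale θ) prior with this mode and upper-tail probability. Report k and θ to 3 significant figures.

Gamma(k,θ) with k>1 has mode (k−1)θ, so θ = 53.1/(k−1).
Need P(X < 81.5) = 0.9 with θ tied to k this way. Start at k = 2, θ = 53.1: P(X<81.5) ≈ 0.454.
Too low — raise k to concentrate. Iterating converges to k ≈ 11.2.
Then θ = 53.1/(11.2−1) ≈ 5.22.

k ≈ 11.2, θ ≈ 5.22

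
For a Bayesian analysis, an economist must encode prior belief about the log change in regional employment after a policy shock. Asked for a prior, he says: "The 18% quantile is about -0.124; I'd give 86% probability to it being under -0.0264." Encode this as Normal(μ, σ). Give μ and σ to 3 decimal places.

μ = -0.079, σ = 0.049

For Normal(μ,σ), the p-quantile is μ + z_p·σ. Here z_{0.18} = -0.9154, z_{0.86} = 1.08.
So -0.124 = μ − 0.9154σ and -0.0264 = μ + 1.08σ.
Subtracting: σ = (-0.0264 − -0.124)/(1.08 − (-0.9154)) = 0.049.
Then μ = -0.124 − (-0.9154)·0.049 = -0.079.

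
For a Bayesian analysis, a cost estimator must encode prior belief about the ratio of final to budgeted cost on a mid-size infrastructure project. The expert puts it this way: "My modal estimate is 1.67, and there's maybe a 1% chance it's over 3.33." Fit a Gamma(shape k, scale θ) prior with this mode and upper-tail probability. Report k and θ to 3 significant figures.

k ≈ 11.3, θ ≈ 0.162

Gamma(k,θ) with k>1 has mode (k−1)θ, so θ = 1.67/(k−1).
Need P(X < 3.33) = 0.99 with θ tied to k this way. Start at k = 2, θ = 1.67: P(X<3.33) ≈ 0.592.
Too low — raise k to concentrate. Iterating converges to k ≈ 11.3.
Then θ = 1.67/(11.3−1) ≈ 0.162.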